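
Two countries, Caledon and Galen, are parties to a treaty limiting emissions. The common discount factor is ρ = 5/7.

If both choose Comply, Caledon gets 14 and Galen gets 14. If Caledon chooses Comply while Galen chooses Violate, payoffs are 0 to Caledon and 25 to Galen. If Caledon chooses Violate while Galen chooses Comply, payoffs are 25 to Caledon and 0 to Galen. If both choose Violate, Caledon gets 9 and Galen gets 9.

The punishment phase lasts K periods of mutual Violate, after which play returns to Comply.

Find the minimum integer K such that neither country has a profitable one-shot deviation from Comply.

Need Σ_{k=1}^{K} ρ^k ≥ (25−14)/(14−9) = 2.2000 at ρ = 5/7.
At K = 6 the sum is 2.1680 < 2.2000; at K = 7 it is 2.2628 ≥ 2.2000.
So the minimum punishment length is K = 7.

7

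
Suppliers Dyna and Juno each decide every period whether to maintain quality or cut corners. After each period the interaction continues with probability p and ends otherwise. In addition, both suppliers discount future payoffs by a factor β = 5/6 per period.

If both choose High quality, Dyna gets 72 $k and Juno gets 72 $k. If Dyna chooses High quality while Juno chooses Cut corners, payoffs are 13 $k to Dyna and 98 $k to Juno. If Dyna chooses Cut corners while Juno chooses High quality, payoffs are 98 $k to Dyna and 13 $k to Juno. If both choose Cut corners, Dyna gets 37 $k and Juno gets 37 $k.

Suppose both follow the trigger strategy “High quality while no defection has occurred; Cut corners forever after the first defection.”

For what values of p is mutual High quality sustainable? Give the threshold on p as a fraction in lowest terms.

156/305

With continuation probability p and discount β, the effective per-period discount factor is βp.
Grim-trigger IC: βp ≥ (98−72)/(98−37) = 26/61.
So p ≥ (26/61)/(5/6) = 156/305.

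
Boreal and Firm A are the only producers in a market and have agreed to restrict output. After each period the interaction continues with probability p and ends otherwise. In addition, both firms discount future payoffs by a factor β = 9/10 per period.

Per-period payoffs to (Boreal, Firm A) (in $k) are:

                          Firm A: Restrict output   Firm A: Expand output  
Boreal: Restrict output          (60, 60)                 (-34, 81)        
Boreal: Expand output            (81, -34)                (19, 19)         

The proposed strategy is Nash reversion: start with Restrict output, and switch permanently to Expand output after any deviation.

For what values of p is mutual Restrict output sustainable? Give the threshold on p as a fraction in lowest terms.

Expected continuation weight on next period's payoff is β·p = 9/10·p, which plays the role of the discount factor.
Cooperation requires 9/10·p ≥ (81−60)/(81−19) = 21/62, hence p ≥ 35/93.

35/93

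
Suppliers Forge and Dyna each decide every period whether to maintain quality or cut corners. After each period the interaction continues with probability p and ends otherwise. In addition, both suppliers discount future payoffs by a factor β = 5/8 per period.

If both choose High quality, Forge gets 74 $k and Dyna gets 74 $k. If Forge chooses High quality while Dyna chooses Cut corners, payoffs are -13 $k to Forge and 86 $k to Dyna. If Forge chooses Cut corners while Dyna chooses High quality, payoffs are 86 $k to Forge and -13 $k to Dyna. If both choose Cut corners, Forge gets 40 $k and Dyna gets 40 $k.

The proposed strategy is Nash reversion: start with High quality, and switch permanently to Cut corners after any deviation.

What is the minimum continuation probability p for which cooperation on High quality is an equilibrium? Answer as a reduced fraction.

With continuation probability p and discount β, the effective per-period discount factor is βp.
Grim-trigger IC: βp ≥ (86−74)/(86−40) = 6/23.
So p ≥ (6/23)/(5/8) = 48/115.

48/115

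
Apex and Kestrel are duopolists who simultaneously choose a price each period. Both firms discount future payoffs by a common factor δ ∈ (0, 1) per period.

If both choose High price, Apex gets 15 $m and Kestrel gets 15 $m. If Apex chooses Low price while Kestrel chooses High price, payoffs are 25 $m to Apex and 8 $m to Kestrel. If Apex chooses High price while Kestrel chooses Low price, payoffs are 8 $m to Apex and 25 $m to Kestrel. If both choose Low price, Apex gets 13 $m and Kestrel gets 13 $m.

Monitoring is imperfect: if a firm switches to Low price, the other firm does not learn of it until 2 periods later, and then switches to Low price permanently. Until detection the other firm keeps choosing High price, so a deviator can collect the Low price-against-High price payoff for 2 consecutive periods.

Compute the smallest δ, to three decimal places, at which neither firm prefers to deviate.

0.913

The best deviation is to choose Low price for all 2 undetected periods, earning 25 each, then 13 forever once detected.
Deviation value: 25(1−δ^2)/(1−δ) + 13δ^2/(1−δ); cooperation value: 15/(1−δ).
IC: 15 ≥ 25(1−δ^2) + 13δ^2 = 25 − 12δ^2.
So δ^2 ≥ 10/12 = 5/6, giving δ ≥ (5/6)^(1/2) ≈ 0.913.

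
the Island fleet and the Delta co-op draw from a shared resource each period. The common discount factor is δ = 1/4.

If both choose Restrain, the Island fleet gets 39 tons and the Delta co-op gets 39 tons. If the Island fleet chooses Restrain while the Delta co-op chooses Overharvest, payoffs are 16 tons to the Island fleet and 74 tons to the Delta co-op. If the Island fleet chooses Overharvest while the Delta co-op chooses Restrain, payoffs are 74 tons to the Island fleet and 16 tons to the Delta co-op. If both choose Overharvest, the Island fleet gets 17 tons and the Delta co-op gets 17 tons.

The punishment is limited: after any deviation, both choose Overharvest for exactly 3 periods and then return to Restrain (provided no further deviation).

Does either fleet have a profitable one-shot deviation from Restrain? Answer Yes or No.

A one-shot deviation gives 74 now, then 17 for 3 periods, then back to 39.
Gain from deviating: (74−39) today; loss: (39−17) in each of the next 3 periods.
No-deviation condition: (39−17)(δ+…+δ^3) ≥ 74−39, i.e. δ+…+δ^3 ≥ 35/22.
At δ = 1/4: δ+…+δ^3 = 0.3281 < 1.5909.
So cooperation is not sustainable.

Yes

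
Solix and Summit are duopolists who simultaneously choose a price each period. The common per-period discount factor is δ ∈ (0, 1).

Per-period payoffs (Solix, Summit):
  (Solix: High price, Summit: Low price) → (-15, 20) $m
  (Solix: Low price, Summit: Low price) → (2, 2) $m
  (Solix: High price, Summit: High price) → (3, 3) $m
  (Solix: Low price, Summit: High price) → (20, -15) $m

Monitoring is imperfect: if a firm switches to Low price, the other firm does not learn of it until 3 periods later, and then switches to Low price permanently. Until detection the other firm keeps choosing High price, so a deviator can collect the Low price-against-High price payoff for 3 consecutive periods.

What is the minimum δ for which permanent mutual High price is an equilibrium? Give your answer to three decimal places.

0.981

A deviator earns 20 for 3 periods, then 2 forever; cooperating earns 3 forever. Multiplying the IC by (1−δ):
3 ≥ 20(1−δ^3) + 2δ^3, so 18·δ^3 ≥ 17 and δ^3 ≥ 17/18.
δ ≥ (17/18)^(1/3) ≈ 0.981.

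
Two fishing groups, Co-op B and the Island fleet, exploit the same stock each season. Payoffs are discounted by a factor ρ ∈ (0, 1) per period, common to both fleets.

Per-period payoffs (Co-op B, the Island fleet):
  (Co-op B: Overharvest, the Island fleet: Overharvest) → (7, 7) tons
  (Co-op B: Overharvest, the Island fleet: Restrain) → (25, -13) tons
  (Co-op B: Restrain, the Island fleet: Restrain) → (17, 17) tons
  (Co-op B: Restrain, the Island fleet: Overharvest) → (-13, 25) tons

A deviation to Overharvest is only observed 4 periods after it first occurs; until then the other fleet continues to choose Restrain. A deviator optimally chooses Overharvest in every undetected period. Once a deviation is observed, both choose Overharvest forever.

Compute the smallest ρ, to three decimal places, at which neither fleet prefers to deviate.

0.816

The best deviation is to choose Overharvest for all 4 undetected periods, earning 25 each, then 7 forever once detected.
Deviation value: 25(1−ρ^4)/(1−ρ) + 7ρ^4/(1−ρ); cooperation value: 17/(1−ρ).
IC: 17 ≥ 25(1−ρ^4) + 7ρ^4 = 25 − 18ρ^4.
So ρ^4 ≥ 8/18 = 4/9, giving ρ ≥ (4/9)^(1/4) ≈ 0.816.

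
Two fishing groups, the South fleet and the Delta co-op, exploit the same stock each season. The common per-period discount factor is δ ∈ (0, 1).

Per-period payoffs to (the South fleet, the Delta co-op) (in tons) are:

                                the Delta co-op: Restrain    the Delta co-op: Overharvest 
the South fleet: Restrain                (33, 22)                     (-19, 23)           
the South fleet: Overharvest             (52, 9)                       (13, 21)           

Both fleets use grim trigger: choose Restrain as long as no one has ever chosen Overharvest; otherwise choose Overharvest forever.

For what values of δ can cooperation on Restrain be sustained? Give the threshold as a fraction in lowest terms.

1/2

the South fleet's threshold: (52−33)/(52−13) = 19/39.
the Delta co-op's threshold: (23−22)/(23−21) = 1/2.
19/39 < 1/2, so the Delta co-op binds and δ* = 1/2.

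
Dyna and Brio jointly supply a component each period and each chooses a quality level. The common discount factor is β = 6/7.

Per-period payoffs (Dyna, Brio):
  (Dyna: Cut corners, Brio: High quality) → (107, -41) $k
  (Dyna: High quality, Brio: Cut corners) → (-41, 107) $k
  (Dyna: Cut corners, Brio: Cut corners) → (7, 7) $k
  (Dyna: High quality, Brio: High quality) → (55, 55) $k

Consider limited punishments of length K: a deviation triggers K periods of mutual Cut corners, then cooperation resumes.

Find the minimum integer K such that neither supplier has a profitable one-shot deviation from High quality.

No profitable deviation requires (55−7)(β+…+β^K) ≥ 107−55, i.e. β+…+β^K ≥ 13/12 ≈ 1.0833.
With β = 6/7, the partial sums are K=1: 0.8571, K=2: 1.5918.
K = 2 is the first length at which the sum reaches 1.0833.

2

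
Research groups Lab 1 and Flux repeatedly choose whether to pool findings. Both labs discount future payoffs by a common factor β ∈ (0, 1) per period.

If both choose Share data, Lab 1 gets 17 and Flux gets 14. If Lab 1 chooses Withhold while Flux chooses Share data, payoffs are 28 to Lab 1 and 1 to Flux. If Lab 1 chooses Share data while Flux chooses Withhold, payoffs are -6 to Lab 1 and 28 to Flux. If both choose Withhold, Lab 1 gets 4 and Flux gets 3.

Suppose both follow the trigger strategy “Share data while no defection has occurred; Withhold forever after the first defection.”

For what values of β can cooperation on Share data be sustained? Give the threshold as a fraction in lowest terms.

14/25

Lab 1's threshold: (28−17)/(28−4) = 11/24.
Flux's threshold: (28−14)/(28−3) = 14/25.
11/24 < 14/25, so Flux binds and β* = 14/25.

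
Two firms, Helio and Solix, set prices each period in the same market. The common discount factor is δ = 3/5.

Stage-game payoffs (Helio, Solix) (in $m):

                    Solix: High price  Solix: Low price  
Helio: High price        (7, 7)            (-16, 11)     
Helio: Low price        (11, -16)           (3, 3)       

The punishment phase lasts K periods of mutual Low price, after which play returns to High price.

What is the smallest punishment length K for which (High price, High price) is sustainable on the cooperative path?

3

Need Σ_{k=1}^{K} δ^k ≥ (11−7)/(7−3) = 1.0000 at δ = 3/5.
At K = 2 the sum is 0.9600 < 1.0000; at K = 3 it is 1.1760 ≥ 1.0000.
So the minimum punishment length is K = 3.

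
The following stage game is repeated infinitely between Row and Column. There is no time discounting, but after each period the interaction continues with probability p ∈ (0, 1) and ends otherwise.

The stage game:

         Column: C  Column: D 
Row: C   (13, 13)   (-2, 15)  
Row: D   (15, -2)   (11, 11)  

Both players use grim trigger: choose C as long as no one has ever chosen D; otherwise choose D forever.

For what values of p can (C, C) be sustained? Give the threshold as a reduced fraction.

1/2

With no time discounting, the continuation probability p plays the role of the discount factor.
Grim-trigger IC: 13/(1−p) ≥ 15 + 11p/(1−p) ⇒ p ≥ (15−13)/(15−11) = 1/2.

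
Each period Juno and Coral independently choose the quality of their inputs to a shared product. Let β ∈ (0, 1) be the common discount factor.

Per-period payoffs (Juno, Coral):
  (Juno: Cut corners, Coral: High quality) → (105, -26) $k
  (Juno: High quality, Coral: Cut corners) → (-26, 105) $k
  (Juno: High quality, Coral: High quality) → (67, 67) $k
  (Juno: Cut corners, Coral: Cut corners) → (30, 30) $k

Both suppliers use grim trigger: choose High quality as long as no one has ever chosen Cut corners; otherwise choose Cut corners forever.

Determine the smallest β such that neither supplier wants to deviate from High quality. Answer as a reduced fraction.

Under grim trigger the critical discount factor is (T−C)/(T−P) with T = 105, C = 67, P = 30.
β* = (105−67)/(105−30) = 38/75.

38/75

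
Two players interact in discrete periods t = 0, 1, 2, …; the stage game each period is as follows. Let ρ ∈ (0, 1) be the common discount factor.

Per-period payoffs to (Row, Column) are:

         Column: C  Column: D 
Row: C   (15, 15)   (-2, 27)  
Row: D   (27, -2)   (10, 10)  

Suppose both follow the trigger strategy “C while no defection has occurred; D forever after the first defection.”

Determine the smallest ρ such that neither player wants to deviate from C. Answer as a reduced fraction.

Under grim trigger the critical discount factor is (T−C)/(T−P) with T = 27, C = 15, P = 10.
ρ* = (27−15)/(27−10) = 12/17.

12/17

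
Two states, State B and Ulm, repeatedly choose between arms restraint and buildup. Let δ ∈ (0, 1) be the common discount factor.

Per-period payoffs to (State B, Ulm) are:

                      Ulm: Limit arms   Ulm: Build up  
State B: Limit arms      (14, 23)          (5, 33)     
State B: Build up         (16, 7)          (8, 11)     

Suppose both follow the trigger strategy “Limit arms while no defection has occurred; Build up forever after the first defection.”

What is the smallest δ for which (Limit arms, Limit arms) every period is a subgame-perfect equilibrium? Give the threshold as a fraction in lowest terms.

5/11

State B's threshold: (16−14)/(16−8) = 1/4.
Ulm's threshold: (33−23)/(33−11) = 5/11.
1/4 < 5/11, so Ulm binds and δ* = 5/11.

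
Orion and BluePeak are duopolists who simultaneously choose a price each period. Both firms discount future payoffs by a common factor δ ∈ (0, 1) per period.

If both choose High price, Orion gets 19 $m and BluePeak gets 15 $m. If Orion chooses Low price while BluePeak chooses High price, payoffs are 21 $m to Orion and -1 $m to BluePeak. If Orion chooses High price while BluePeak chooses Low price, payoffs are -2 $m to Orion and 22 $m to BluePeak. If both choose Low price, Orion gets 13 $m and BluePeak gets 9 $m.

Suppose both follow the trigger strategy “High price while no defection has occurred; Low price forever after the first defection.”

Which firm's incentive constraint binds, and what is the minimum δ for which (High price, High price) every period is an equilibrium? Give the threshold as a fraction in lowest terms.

For Orion: deviation gain 21−19 = 2, per-period punishment loss 19−13 = 6. IC gives δ ≥ 2/8 = 1/4.
For BluePeak: gain 7, loss 6 per period, so δ ≥ 7/13.
The tighter constraint is BluePeak's, so cooperation needs δ ≥ 7/13.

BluePeak; δ ≥ 7/13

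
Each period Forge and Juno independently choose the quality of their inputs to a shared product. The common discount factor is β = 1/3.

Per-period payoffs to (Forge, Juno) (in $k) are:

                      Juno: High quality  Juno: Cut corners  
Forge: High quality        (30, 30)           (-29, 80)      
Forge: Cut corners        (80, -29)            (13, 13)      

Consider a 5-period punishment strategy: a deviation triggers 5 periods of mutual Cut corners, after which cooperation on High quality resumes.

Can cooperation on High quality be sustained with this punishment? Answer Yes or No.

No

Comparing payoff streams over the 6 periods until play realigns: cooperate → 30(1+β+…+β^5); deviate → 80 + 13(β+…+β^5).
Cooperation is sustained iff (30−13)(β+…+β^5) ≥ 80−30.
β+…+β^5 = 1/3·(1−(1/3)^5)/(1−1/3) = 0.4979, and (80−30)/(30−13) = 2.9412.
0.4979 < 2.9412, so cooperation is not sustainable.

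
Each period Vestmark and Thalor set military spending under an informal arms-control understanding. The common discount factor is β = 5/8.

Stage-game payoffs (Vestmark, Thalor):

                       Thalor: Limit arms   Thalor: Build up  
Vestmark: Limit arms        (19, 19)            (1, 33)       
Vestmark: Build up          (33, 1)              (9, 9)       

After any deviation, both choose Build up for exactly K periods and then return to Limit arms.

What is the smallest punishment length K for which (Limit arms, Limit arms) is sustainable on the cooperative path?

No profitable deviation requires (19−9)(β+…+β^K) ≥ 33−19, i.e. β+…+β^K ≥ 7/5 ≈ 1.4000.
With β = 5/8, the partial sums are K=1: 0.6250, K=2: 1.0156, K=3: 1.2598, K=4: 1.4124.
K = 4 is the first length at which the sum reaches 1.4000.

4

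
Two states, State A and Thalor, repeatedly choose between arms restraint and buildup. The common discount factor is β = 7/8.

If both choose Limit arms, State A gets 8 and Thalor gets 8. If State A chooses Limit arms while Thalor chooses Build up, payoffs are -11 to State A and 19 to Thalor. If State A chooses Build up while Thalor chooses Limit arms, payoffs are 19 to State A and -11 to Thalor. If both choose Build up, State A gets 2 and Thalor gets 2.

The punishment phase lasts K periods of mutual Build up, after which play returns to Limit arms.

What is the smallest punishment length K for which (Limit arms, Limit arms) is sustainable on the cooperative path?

3

No profitable deviation requires (8−2)(β+…+β^K) ≥ 19−8, i.e. β+…+β^K ≥ 11/6 ≈ 1.8333.
With β = 7/8, the partial sums are K=1: 0.8750, K=2: 1.6406, K=3: 2.3105.
K = 3 is the first length at which the sum reaches 1.8333.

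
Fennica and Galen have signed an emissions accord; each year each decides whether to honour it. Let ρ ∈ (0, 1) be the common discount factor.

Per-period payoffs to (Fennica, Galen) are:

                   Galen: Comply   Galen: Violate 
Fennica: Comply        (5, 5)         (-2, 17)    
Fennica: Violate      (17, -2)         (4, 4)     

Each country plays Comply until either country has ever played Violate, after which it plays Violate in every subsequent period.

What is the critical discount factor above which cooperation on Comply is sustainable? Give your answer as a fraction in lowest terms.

One-period gain from deviating is 17 − 5 = 12. The loss is 5 − 4 = 1 in every subsequent period, with present value 1·ρ/(1−ρ).
Deviation is unprofitable when 1·ρ/(1−ρ) ≥ 12, i.e. ρ/(1−ρ) ≥ 12.
Equivalently ρ ≥ 12/(12+1) = 12/13.

12/13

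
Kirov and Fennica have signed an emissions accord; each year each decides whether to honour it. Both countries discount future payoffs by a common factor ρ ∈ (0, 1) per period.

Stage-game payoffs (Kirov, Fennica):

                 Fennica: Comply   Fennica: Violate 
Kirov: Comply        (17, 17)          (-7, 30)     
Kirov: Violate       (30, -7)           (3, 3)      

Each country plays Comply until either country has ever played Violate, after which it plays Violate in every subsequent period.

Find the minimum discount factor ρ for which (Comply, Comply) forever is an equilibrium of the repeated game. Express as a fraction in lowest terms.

13/27

17/(1−ρ) ≥ 30 + 3ρ/(1−ρ)
17 ≥ 30 − 27ρ
ρ ≥ 13/27.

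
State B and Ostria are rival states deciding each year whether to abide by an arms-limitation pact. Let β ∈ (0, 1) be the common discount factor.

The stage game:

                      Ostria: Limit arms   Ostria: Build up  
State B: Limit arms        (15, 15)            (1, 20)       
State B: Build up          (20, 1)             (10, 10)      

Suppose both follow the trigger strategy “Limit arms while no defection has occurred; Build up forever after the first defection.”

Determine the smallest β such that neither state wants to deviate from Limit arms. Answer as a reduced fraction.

1/2

Under grim trigger the critical discount factor is (T−C)/(T−P) with T = 20, C = 15, P = 10.
β* = (20−15)/(20−10) = 5/10 = 1/2.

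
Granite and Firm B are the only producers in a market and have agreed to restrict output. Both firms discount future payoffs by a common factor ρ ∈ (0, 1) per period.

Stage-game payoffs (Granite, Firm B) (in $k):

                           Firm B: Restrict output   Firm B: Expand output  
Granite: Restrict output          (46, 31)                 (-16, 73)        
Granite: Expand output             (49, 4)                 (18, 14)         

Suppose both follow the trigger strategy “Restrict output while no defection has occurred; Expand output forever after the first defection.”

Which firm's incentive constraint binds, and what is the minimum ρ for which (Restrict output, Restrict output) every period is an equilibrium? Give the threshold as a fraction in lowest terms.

Granite: cooperation gives 46 each period; deviation gives 49 once then 18 forever.
  46/(1−ρ) ≥ 49 + 18ρ/(1−ρ) ⇒ ρ ≥ 3/31.
Firm B: cooperation gives 31 each period; deviation gives 73 once then 14 forever.
  ρ ≥ 42/59.
Both must hold, so the binding constraint is Firm B's: ρ ≥ 42/59.

Firm B; ρ ≥ 42/59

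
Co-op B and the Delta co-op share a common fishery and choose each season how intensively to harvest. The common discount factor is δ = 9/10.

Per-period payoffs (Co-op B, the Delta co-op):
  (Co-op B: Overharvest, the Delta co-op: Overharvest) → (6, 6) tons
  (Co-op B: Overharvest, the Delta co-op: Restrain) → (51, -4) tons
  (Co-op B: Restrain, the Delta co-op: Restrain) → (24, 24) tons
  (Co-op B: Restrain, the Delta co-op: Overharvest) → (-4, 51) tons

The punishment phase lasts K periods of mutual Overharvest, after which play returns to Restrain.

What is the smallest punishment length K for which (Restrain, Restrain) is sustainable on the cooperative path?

IC: δ(1−δ^K)/(1−δ) ≥ (51−24)/(24−6) = 3/2.
With δ = 9/10: need 1 − δ^K ≥ 3/2·(1−9/10)/(9/10), i.e. δ^K ≤ 0.8333.
Since (9/10)^1 = 0.9000 and (9/10)^2 = 0.8100, the smallest such K is 2.

2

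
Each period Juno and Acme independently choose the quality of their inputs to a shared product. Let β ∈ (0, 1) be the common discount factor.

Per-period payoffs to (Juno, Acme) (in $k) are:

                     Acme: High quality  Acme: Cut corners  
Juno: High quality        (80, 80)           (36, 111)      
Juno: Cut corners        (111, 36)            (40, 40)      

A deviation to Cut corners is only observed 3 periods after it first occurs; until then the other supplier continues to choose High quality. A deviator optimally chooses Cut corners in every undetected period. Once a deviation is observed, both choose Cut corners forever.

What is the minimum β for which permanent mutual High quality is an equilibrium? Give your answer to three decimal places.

0.759

The best deviation is to choose Cut corners for all 3 undetected periods, earning 111 each, then 40 forever once detected.
Deviation value: 111(1−β^3)/(1−β) + 40β^3/(1−β); cooperation value: 80/(1−β).
IC: 80 ≥ 111(1−β^3) + 40β^3 = 111 − 71β^3.
So β^3 ≥ 31/71, giving β ≥ (31/71)^(1/3) ≈ 0.759.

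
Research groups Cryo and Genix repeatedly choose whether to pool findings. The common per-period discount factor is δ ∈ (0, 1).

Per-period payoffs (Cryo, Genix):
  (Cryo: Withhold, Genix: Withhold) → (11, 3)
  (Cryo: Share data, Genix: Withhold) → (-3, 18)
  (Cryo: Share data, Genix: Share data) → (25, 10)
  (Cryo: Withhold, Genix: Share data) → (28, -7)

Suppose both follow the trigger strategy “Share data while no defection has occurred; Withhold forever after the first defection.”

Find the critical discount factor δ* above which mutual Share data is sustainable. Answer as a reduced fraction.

8/15

Cryo's threshold: (28−25)/(28−11) = 3/17.
Genix's threshold: (18−10)/(18−3) = 8/15.
3/17 < 8/15, so Genix binds and δ* = 8/15.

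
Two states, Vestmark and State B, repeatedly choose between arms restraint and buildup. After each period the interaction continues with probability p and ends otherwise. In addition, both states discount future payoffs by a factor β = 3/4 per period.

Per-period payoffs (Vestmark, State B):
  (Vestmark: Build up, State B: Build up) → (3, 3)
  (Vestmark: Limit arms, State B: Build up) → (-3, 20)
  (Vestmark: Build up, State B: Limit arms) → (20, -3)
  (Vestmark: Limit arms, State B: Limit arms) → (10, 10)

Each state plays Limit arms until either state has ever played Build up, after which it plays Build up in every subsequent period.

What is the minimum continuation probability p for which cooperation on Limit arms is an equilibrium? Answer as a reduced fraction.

40/51

Expected continuation weight on next period's payoff is β·p = 3/4·p, which plays the role of the discount factor.
Cooperation requires 3/4·p ≥ (20−10)/(20−3) = 10/17, hence p ≥ 40/51.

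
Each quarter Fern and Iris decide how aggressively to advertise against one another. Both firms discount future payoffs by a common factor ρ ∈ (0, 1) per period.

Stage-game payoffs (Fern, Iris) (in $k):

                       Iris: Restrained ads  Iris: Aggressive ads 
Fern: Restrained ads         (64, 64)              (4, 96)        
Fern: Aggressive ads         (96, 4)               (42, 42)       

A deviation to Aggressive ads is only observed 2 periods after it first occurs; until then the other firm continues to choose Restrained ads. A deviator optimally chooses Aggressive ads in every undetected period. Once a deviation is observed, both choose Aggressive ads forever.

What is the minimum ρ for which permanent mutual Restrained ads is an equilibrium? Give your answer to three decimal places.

0.770

Deviating for the 2 undetected periods gains 96−64 = 32 per period over cooperation, then loses 64−42 = 22 per period forever once punishment starts.
Gain: 32(1 + ρ + … + ρ^1); loss: 22·ρ^2/(1−ρ).
No profitable deviation ⇔ 32(1−ρ^2) ≤ 22·ρ^2, i.e. ρ^2 ≥ 32/(32+22) = 16/27.
Hence ρ ≥ (16/27)^(1/2) ≈ 0.770.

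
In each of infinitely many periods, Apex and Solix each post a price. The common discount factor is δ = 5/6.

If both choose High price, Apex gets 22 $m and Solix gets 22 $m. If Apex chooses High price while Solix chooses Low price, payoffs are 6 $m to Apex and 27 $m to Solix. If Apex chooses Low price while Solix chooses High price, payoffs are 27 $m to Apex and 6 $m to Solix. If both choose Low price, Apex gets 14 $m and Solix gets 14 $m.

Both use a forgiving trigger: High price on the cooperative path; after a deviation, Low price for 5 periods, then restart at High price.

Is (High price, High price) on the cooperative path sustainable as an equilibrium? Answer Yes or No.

Yes

IC: δ+…+δ^5 ≥ (27−22)/(22−14) = 5/8.
At δ = 5/6: partial sum = 2.9906 ≥ 0.6250. Cooperation sustainable.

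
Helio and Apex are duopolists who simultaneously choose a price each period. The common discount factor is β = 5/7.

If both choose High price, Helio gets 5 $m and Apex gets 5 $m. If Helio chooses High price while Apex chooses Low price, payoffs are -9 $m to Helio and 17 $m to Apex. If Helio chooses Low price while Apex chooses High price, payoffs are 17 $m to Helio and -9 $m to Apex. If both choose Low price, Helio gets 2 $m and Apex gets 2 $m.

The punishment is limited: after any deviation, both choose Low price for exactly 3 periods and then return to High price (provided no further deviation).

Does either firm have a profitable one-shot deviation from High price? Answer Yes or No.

Yes

IC: β+…+β^3 ≥ (17−5)/(5−2) = 4.
At β = 5/7: partial sum = 1.5889 < 4.0000. Cooperation not sustainable.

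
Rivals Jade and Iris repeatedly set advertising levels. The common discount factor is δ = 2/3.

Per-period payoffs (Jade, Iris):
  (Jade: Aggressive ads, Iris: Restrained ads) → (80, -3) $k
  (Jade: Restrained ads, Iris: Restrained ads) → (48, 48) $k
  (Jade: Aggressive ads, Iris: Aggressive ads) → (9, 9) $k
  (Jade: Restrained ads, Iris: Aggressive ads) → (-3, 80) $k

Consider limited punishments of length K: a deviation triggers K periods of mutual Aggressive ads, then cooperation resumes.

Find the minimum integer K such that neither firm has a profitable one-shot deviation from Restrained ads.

IC: δ(1−δ^K)/(1−δ) ≥ (80−48)/(48−9) = 32/39.
With δ = 2/3: need 1 − δ^K ≥ 32/39·(1−2/3)/(2/3), i.e. δ^K ≤ 0.5897.
Since (2/3)^1 = 0.6667 and (2/3)^2 = 0.4444, the smallest such K is 2.

2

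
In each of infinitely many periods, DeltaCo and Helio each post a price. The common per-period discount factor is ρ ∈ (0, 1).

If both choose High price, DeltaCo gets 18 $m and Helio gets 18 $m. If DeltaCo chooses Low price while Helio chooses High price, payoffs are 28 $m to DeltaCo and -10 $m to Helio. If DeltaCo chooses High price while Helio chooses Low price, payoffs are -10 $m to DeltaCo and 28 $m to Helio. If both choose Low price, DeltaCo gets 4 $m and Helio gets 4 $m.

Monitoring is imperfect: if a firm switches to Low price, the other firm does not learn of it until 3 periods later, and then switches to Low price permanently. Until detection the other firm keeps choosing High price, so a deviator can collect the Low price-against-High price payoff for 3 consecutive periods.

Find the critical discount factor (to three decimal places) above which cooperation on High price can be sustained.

0.747

Deviating for the 3 undetected periods gains 28−18 = 10 per period over cooperation, then loses 18−4 = 14 per period forever once punishment starts.
Gain: 10(1 + ρ + … + ρ^2); loss: 14·ρ^3/(1−ρ).
No profitable deviation ⇔ 10(1−ρ^3) ≤ 14·ρ^3, i.e. ρ^3 ≥ 10/(10+14) = 5/12.
Hence ρ ≥ (5/12)^(1/3) ≈ 0.747.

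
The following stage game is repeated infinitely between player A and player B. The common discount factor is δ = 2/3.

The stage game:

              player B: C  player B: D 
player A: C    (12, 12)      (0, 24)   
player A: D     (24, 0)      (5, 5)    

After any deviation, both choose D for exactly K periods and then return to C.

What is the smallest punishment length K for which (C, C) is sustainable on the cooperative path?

No profitable deviation requires (12−5)(δ+…+δ^K) ≥ 24−12, i.e. δ+…+δ^K ≥ 12/7 ≈ 1.7143.
With δ = 2/3, the partial sums are K=1: 0.6667, K=2: 1.1111, K=3: 1.4074, K=4: 1.6049, K=5: 1.7366.
K = 5 is the first length at which the sum reaches 1.7143.

5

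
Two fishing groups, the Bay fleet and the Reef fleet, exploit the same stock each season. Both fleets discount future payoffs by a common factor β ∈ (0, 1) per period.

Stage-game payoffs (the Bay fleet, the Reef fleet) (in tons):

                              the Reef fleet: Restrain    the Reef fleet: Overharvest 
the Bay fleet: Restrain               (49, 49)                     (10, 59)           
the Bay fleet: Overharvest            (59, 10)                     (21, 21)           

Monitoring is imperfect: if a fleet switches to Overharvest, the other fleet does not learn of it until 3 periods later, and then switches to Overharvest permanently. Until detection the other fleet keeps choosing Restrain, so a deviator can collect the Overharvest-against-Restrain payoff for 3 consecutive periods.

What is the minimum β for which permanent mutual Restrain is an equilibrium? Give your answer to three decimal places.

A deviator earns 59 for 3 periods, then 21 forever; cooperating earns 49 forever. Multiplying the IC by (1−β):
49 ≥ 59(1−β^3) + 21β^3, so 38·β^3 ≥ 10 and β^3 ≥ 5/19.
β ≥ (5/19)^(1/3) ≈ 0.641.

0.641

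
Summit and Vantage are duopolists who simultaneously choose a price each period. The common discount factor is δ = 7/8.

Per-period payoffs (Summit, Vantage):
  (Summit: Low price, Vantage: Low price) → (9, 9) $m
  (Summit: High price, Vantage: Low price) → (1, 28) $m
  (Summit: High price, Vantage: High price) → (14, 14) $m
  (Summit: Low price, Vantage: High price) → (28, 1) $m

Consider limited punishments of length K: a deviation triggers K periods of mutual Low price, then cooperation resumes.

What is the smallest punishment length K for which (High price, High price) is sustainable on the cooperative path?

4

No profitable deviation requires (14−9)(δ+…+δ^K) ≥ 28−14, i.e. δ+…+δ^K ≥ 14/5 ≈ 2.8000.
With δ = 7/8, the partial sums are K=1: 0.8750, K=2: 1.6406, K=3: 2.3105, K=4: 2.8967.
K = 4 is the first length at which the sum reaches 2.8000.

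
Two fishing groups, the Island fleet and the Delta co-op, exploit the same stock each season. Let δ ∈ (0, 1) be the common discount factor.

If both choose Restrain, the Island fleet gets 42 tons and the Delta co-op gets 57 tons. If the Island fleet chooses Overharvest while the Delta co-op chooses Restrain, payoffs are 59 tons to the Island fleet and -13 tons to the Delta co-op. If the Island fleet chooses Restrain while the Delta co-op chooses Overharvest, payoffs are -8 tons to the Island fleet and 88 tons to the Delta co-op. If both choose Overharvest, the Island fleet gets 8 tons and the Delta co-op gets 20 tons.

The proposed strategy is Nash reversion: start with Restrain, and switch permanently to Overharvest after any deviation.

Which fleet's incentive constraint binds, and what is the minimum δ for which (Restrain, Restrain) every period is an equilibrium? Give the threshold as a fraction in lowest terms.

For the Island fleet: deviation gain 59−42 = 17, per-period punishment loss 42−8 = 34. IC gives δ ≥ 17/51 = 1/3.
For the Delta co-op: gain 31, loss 37 per period, so δ ≥ 31/68.
The tighter constraint is the Delta co-op's, so cooperation needs δ ≥ 31/68.

the Delta co-op; δ ≥ 31/68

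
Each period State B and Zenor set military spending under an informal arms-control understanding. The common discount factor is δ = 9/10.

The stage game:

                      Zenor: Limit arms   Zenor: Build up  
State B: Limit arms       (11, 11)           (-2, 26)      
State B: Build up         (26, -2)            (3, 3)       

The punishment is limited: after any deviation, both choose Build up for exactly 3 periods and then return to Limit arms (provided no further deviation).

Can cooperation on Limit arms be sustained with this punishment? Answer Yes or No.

IC: δ+…+δ^3 ≥ (26−11)/(11−3) = 15/8.
At δ = 9/10: partial sum = 2.4390 ≥ 1.8750. Cooperation sustainable.

Yes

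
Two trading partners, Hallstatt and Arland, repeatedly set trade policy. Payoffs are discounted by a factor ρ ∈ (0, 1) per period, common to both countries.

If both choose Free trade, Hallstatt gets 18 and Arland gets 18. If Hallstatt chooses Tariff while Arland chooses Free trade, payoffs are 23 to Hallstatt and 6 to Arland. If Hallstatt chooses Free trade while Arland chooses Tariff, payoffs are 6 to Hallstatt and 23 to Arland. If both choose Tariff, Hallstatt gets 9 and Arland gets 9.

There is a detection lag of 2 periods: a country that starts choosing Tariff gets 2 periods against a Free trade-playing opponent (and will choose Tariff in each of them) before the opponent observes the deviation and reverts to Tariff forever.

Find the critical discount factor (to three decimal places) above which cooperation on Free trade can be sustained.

A deviator earns 23 for 2 periods, then 9 forever; cooperating earns 18 forever. Multiplying the IC by (1−ρ):
18 ≥ 23(1−ρ^2) + 9ρ^2, so 14·ρ^2 ≥ 5 and ρ^2 ≥ 5/14.
ρ ≥ (5/14)^(1/2) ≈ 0.598.

0.598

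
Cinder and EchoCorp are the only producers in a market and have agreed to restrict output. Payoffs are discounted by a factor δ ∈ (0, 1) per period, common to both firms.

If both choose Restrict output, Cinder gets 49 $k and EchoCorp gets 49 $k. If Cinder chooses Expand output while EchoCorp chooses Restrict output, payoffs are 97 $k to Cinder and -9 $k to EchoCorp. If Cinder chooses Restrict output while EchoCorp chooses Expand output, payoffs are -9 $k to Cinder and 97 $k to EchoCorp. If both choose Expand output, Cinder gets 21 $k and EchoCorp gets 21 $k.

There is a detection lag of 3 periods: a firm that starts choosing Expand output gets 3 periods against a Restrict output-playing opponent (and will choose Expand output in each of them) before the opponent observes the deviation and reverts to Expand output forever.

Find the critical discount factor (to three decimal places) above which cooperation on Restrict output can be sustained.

0.858

Deviating for the 3 undetected periods gains 97−49 = 48 per period over cooperation, then loses 49−21 = 28 per period forever once punishment starts.
Gain: 48(1 + δ + … + δ^2); loss: 28·δ^3/(1−δ).
No profitable deviation ⇔ 48(1−δ^3) ≤ 28·δ^3, i.e. δ^3 ≥ 48/(48+28) = 12/19.
Hence δ ≥ (12/19)^(1/3) ≈ 0.858.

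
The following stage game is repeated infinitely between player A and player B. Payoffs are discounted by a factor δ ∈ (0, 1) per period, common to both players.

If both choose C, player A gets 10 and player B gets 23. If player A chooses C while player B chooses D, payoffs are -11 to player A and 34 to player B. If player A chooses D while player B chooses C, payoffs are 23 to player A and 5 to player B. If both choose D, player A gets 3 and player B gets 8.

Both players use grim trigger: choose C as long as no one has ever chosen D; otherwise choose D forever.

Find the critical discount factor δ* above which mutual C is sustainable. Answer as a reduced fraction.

13/20

For player A: deviation gain 23−10 = 13, per-period punishment loss 10−3 = 7. IC gives δ ≥ 13/20.
For player B: gain 11, loss 15 per period, so δ ≥ 11/26.
The tighter constraint is player A's, so cooperation needs δ ≥ 13/20.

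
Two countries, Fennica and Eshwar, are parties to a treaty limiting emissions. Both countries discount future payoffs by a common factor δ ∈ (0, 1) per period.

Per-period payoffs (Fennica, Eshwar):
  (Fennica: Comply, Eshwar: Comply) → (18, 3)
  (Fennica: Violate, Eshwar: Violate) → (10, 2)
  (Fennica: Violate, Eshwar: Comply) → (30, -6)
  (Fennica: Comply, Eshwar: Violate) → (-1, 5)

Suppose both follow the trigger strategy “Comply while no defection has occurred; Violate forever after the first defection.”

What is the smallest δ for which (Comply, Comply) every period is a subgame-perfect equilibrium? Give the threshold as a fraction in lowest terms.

2/3

Fennica: cooperation gives 18 each period; deviation gives 30 once then 10 forever.
  18/(1−δ) ≥ 30 + 10δ/(1−δ) ⇒ δ ≥ 12/20 = 3/5.
Eshwar: cooperation gives 3 each period; deviation gives 5 once then 2 forever.
  δ ≥ 2/3.
Both must hold, so the binding constraint is Eshwar's: δ ≥ 2/3.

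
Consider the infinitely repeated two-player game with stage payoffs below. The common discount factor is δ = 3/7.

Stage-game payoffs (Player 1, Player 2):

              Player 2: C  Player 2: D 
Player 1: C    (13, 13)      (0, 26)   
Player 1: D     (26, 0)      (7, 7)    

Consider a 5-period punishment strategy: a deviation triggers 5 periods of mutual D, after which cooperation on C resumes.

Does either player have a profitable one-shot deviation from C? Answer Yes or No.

Comparing payoff streams over the 6 periods until play realigns: cooperate → 13(1+δ+…+δ^5); deviate → 26 + 7(δ+…+δ^5).
Cooperation is sustained iff (13−7)(δ+…+δ^5) ≥ 26−13.
δ+…+δ^5 = 3/7·(1−(3/7)^5)/(1−3/7) = 0.7392, and (26−13)/(13−7) = 2.1667.
0.7392 < 2.1667, so cooperation is not sustainable.

Yes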